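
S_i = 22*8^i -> [22, 176, 1408, 11264, 90112]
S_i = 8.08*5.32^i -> [8.08, 42.99, 228.68, 1216.6, 6472.29]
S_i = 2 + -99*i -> [2, -97, -196, -295, -394]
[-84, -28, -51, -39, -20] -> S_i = Random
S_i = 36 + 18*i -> [36, 54, 72, 90, 108]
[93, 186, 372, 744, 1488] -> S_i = 93*2^i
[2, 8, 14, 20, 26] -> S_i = 2 + 6*i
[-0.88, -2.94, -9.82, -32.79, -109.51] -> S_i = -0.88*3.34^i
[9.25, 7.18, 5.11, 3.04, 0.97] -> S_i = 9.25 + -2.07*i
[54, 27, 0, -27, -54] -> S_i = 54 + -27*i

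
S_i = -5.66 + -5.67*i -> [-5.66, -11.33, -17.0, -22.67, -28.34]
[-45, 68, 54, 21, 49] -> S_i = Random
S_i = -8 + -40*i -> [-8, -48, -88, -128, -168]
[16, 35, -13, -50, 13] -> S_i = Random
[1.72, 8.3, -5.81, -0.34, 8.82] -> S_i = Random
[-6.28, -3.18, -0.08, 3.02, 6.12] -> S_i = -6.28 + 3.10*i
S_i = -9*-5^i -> [-9, 45, -225, 1125, -5625]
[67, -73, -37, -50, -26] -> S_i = Random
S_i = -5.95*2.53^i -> [-5.95, -15.05, -38.09, -96.36, -243.78]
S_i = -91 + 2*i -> [-91, -89, -87, -85, -83]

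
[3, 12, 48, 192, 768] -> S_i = 3*4^i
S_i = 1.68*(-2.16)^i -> [1.68, -3.63, 7.84, -16.93, 36.57]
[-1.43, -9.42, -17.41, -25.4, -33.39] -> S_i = -1.43 + -7.99*i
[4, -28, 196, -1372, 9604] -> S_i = 4*-7^i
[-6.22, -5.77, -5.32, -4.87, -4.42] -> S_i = -6.22 + 0.45*i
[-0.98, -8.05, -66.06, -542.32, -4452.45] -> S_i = -0.98*8.21^i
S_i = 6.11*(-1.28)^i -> [6.11, -7.82, 10.01, -12.81, 16.4]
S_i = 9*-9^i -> [9, -81, 729, -6561, 59049]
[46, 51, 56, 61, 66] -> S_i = 46 + 5*i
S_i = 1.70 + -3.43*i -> [1.7, -1.73, -5.16, -8.59, -12.02]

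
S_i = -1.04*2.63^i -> [-1.04, -2.74, -7.19, -18.92, -49.76]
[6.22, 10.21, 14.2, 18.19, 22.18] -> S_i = 6.22 + 3.99*i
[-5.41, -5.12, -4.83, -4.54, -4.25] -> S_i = -5.41 + 0.29*i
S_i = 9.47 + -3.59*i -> [9.47, 5.88, 2.29, -1.3, -4.89]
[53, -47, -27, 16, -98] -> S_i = Random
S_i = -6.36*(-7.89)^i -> [-6.36, 50.18, -395.92, 3123.84, -24647.06]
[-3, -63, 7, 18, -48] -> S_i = Random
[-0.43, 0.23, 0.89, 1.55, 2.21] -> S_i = -0.43 + 0.66*i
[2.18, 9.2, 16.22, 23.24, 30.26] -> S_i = 2.18 + 7.02*i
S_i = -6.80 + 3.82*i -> [-6.8, -2.98, 0.84, 4.66, 8.48]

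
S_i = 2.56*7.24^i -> [2.56, 18.53, 134.19, 971.53, 7033.87]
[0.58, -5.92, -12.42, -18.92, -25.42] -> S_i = 0.58 + -6.50*i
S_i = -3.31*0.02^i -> [-3.31, -0.07, -0.0, -0.0, -0.0]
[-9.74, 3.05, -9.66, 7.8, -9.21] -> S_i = Random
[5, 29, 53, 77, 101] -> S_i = 5 + 24*i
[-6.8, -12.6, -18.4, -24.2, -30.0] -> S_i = -6.80 + -5.80*i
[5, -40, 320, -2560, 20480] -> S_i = 5*-8^i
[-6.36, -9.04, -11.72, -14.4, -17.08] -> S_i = -6.36 + -2.68*i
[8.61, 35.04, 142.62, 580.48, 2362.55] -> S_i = 8.61*4.07^i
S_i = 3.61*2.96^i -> [3.61, 10.69, 31.63, 93.62, 277.12]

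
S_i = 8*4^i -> [8, 32, 128, 512, 2048]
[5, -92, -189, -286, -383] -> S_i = 5 + -97*i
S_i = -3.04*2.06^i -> [-3.04, -6.26, -12.9, -26.58, -54.74]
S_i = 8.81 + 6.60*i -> [8.81, 15.41, 22.01, 28.61, 35.21]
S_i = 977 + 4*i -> [977, 981, 985, 989, 993]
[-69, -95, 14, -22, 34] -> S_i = Random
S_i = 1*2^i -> [1, 2, 4, 8, 16]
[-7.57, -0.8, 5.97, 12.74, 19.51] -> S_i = -7.57 + 6.77*i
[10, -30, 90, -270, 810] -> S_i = 10*-3^i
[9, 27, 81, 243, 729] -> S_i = 9*3^i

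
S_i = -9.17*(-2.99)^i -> [-9.17, 27.42, -81.98, 245.12, -732.92]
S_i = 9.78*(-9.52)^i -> [9.78, -93.11, 886.37, -8438.2, 80331.64]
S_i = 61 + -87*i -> [61, -26, -113, -200, -287]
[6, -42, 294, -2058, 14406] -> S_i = 6*-7^i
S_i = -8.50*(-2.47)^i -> [-8.5, 21.0, -51.86, 128.09, -316.38]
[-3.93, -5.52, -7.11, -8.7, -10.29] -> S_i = -3.93 + -1.59*i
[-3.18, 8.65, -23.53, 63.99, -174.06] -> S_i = -3.18*(-2.72)^i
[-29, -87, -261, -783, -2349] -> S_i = -29*3^i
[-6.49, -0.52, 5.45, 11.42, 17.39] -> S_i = -6.49 + 5.97*i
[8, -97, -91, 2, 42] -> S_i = Random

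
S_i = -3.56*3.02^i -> [-3.56, -10.75, -32.47, -98.06, -296.13]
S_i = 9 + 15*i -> [9, 24, 39, 54, 69]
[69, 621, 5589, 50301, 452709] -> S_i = 69*9^i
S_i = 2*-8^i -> [2, -16, 128, -1024, 8192]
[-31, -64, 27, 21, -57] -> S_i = Random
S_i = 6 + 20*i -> [6, 26, 46, 66, 86]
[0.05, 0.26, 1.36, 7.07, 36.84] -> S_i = 0.05*5.21^i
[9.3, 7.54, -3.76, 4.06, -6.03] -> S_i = Random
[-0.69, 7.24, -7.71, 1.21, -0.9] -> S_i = Random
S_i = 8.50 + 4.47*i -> [8.5, 12.97, 17.44, 21.91, 26.38]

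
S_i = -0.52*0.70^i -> [-0.52, -0.36, -0.25, -0.18, -0.12]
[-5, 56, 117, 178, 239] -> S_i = -5 + 61*i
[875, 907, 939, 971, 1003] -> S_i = 875 + 32*i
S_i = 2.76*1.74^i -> [2.76, 4.8, 8.36, 14.54, 25.3]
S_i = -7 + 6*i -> [-7, -1, 5, 11, 17]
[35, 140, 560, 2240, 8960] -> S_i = 35*4^i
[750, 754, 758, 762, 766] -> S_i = 750 + 4*i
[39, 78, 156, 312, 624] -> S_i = 39*2^i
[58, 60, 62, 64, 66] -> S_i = 58 + 2*i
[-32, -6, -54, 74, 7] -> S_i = Random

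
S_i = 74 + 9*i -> [74, 83, 92, 101, 110]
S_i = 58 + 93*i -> [58, 151, 244, 337, 430]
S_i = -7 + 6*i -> [-7, -1, 5, 11, 17]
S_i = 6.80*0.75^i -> [6.8, 5.1, 3.82, 2.87, 2.15]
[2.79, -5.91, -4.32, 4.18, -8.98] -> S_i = Random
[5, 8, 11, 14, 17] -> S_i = 5 + 3*i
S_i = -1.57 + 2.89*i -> [-1.57, 1.32, 4.21, 7.1, 9.99]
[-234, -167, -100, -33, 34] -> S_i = -234 + 67*i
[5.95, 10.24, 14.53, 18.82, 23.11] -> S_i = 5.95 + 4.29*i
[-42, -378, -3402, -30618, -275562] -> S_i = -42*9^i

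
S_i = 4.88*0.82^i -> [4.88, 4.0, 3.28, 2.69, 2.21]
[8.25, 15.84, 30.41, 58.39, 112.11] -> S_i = 8.25*1.92^i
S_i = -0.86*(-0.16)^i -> [-0.86, 0.14, -0.02, 0.0, -0.0]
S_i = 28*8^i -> [28, 224, 1792, 14336, 114688]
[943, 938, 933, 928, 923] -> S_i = 943 + -5*i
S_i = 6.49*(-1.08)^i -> [6.49, -7.01, 7.57, -8.18, 8.83]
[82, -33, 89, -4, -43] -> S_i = Random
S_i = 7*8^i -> [7, 56, 448, 3584, 28672]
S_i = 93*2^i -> [93, 186, 372, 744, 1488]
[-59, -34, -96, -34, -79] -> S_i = Random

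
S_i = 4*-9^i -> [4, -36, 324, -2916, 26244]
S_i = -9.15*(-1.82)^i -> [-9.15, 16.65, -30.31, 55.16, -100.39]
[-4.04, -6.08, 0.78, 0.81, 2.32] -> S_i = Random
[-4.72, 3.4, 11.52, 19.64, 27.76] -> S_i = -4.72 + 8.12*i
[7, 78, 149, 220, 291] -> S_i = 7 + 71*i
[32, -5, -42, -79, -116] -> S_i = 32 + -37*i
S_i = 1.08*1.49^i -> [1.08, 1.61, 2.4, 3.57, 5.32]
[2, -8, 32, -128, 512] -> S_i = 2*-4^i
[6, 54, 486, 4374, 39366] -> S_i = 6*9^i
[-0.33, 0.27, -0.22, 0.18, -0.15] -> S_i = -0.33*(-0.82)^i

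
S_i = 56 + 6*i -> [56, 62, 68, 74, 80]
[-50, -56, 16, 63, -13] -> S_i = Random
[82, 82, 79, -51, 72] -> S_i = Random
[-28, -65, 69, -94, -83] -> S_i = Random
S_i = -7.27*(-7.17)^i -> [-7.27, 52.13, -373.74, 2679.74, -19213.7]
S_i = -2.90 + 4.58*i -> [-2.9, 1.68, 6.26, 10.84, 15.42]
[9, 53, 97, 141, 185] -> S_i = 9 + 44*i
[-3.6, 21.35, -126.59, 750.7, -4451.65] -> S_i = -3.60*(-5.93)^i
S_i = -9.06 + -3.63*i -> [-9.06, -12.69, -16.32, -19.95, -23.58]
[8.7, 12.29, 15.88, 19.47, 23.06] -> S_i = 8.70 + 3.59*i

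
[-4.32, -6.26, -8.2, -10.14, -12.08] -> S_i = -4.32 + -1.94*i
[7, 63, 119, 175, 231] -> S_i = 7 + 56*i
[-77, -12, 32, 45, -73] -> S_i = Random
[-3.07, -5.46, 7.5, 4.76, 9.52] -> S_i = Random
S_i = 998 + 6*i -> [998, 1004, 1010, 1016, 1022]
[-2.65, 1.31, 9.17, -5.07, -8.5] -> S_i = Random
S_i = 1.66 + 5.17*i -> [1.66, 6.83, 12.0, 17.17, 22.34]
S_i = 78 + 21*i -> [78, 99, 120, 141, 162]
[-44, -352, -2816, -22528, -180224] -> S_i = -44*8^i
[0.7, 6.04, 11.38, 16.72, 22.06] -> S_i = 0.70 + 5.34*i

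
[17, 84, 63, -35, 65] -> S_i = Random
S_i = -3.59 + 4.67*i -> [-3.59, 1.08, 5.75, 10.42, 15.09]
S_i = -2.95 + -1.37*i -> [-2.95, -4.32, -5.69, -7.06, -8.43]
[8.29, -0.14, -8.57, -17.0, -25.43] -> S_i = 8.29 + -8.43*i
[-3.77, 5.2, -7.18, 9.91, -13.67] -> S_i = -3.77*(-1.38)^i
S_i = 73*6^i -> [73, 438, 2628, 15768, 94608]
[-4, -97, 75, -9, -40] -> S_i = Random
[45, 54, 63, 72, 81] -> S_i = 45 + 9*i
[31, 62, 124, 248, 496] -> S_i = 31*2^i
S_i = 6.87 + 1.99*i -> [6.87, 8.86, 10.85, 12.84, 14.83]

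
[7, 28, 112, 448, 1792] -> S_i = 7*4^i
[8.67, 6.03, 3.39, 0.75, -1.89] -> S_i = 8.67 + -2.64*i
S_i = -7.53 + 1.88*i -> [-7.53, -5.65, -3.77, -1.89, -0.01]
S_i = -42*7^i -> [-42, -294, -2058, -14406, -100842]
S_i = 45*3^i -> [45, 135, 405, 1215, 3645]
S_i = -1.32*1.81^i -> [-1.32, -2.39, -4.32, -7.83, -14.17]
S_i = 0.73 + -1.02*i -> [0.73, -0.29, -1.31, -2.33, -3.35]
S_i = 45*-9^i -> [45, -405, 3645, -32805, 295245]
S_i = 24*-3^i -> [24, -72, 216, -648, 1944]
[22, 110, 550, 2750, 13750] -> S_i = 22*5^i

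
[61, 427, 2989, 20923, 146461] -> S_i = 61*7^i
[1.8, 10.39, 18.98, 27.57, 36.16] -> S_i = 1.80 + 8.59*i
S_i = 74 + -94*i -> [74, -20, -114, -208, -302]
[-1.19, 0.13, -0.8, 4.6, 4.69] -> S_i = Random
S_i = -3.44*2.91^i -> [-3.44, -10.01, -29.13, -84.77, -246.68]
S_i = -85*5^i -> [-85, -425, -2125, -10625, -53125]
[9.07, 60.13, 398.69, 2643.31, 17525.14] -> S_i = 9.07*6.63^i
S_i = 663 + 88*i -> [663, 751, 839, 927, 1015]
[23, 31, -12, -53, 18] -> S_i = Random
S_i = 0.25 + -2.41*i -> [0.25, -2.16, -4.57, -6.98, -9.39]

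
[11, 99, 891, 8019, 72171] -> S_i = 11*9^i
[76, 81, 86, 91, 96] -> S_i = 76 + 5*i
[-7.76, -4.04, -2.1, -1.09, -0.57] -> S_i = -7.76*0.52^i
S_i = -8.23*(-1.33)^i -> [-8.23, 10.95, -14.56, 19.36, -25.75]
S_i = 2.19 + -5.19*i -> [2.19, -3.0, -8.19, -13.38, -18.57]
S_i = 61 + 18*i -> [61, 79, 97, 115, 133]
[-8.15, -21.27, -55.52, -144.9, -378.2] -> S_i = -8.15*2.61^i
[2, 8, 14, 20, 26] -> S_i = 2 + 6*i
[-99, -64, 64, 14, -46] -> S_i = Random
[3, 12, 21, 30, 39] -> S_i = 3 + 9*i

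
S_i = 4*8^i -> [4, 32, 256, 2048, 16384]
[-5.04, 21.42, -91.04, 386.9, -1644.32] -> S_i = -5.04*(-4.25)^i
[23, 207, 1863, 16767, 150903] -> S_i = 23*9^i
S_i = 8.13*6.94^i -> [8.13, 56.42, 391.57, 2717.5, 18859.42]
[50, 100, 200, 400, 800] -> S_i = 50*2^i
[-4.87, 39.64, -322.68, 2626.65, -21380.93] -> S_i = -4.87*(-8.14)^i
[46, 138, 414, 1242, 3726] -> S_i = 46*3^i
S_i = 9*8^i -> [9, 72, 576, 4608, 36864]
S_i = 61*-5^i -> [61, -305, 1525, -7625, 38125]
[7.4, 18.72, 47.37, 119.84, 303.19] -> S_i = 7.40*2.53^i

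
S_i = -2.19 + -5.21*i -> [-2.19, -7.4, -12.61, -17.82, -23.03]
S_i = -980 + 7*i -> [-980, -973, -966, -959, -952]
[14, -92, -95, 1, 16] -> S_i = Random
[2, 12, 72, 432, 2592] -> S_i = 2*6^i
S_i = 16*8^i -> [16, 128, 1024, 8192, 65536]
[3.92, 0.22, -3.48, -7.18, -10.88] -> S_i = 3.92 + -3.70*i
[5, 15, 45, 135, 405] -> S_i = 5*3^i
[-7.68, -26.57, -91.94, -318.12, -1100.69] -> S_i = -7.68*3.46^i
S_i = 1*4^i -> [1, 4, 16, 64, 256]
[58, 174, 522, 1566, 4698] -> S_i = 58*3^i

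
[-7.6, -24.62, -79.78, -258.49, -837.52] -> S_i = -7.60*3.24^i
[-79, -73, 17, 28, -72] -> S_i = Random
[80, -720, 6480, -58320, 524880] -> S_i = 80*-9^i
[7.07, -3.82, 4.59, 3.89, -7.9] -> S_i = Random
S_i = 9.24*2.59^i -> [9.24, 23.93, 61.98, 160.54, 415.79]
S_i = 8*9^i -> [8, 72, 648, 5832, 52488]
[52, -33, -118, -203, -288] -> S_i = 52 + -85*i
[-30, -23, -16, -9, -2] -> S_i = -30 + 7*i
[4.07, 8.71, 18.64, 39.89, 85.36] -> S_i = 4.07*2.14^i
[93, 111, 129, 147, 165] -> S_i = 93 + 18*i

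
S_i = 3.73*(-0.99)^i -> [3.73, -3.69, 3.66, -3.62, 3.58]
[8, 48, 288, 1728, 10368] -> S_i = 8*6^i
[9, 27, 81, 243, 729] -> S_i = 9*3^i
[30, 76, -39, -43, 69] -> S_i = Random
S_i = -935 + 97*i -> [-935, -838, -741, -644, -547]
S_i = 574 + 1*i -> [574, 575, 576, 577, 578]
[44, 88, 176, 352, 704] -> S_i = 44*2^i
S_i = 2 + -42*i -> [2, -40, -82, -124, -166]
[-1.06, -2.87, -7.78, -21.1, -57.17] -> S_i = -1.06*2.71^i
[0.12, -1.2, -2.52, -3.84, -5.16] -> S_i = 0.12 + -1.32*i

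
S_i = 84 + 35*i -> [84, 119, 154, 189, 224]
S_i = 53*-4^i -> [53, -212, 848, -3392, 13568]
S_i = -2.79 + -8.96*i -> [-2.79, -11.75, -20.71, -29.67, -38.63]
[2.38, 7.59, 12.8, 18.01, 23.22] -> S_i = 2.38 + 5.21*i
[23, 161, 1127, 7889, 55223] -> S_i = 23*7^i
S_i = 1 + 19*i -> [1, 20, 39, 58, 77]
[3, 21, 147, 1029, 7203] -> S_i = 3*7^i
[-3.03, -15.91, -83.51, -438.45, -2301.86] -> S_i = -3.03*5.25^i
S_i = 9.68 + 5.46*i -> [9.68, 15.14, 20.6, 26.06, 31.52]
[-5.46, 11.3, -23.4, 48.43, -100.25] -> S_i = -5.46*(-2.07)^i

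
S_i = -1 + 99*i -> [-1, 98, 197, 296, 395]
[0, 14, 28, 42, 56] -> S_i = 0 + 14*i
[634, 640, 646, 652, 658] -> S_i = 634 + 6*i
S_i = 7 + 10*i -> [7, 17, 27, 37, 47]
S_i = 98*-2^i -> [98, -196, 392, -784, 1568]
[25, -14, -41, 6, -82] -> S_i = Random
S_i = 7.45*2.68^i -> [7.45, 19.97, 53.51, 143.4, 384.32]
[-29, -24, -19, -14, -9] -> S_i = -29 + 5*i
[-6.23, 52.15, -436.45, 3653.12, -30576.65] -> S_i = -6.23*(-8.37)^i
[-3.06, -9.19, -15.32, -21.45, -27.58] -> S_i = -3.06 + -6.13*i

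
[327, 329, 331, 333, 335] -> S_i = 327 + 2*i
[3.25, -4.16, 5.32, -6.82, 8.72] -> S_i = 3.25*(-1.28)^i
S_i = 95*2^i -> [95, 190, 380, 760, 1520]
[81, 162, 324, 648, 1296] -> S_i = 81*2^i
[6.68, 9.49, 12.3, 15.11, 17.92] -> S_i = 6.68 + 2.81*i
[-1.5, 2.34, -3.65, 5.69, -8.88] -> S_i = -1.50*(-1.56)^i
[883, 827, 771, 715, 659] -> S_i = 883 + -56*i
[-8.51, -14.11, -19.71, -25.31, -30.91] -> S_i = -8.51 + -5.60*i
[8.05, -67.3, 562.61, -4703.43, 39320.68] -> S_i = 8.05*(-8.36)^i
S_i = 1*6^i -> [1, 6, 36, 216, 1296]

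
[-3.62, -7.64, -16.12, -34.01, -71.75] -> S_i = -3.62*2.11^i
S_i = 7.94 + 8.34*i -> [7.94, 16.28, 24.62, 32.96, 41.3]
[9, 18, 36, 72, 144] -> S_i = 9*2^i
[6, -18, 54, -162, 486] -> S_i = 6*-3^i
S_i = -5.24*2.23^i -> [-5.24, -11.69, -26.06, -58.11, -129.58]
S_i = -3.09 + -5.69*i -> [-3.09, -8.78, -14.47, -20.16, -25.85]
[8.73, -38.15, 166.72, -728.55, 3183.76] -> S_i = 8.73*(-4.37)^i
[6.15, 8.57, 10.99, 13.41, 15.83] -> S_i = 6.15 + 2.42*i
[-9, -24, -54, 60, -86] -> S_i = Random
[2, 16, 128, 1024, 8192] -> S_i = 2*8^i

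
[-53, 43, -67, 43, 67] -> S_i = Random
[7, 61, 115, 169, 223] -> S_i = 7 + 54*i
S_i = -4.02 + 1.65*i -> [-4.02, -2.37, -0.72, 0.93, 2.58]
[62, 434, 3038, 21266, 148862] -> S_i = 62*7^i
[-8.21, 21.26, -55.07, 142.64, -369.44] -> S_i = -8.21*(-2.59)^i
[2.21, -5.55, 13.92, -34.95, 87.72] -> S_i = 2.21*(-2.51)^i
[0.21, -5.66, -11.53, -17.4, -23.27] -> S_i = 0.21 + -5.87*i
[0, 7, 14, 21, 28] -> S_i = 0 + 7*i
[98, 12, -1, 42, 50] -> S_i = Random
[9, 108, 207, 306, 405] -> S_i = 9 + 99*i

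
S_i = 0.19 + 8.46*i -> [0.19, 8.65, 17.11, 25.57, 34.03]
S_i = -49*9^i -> [-49, -441, -3969, -35721, -321489]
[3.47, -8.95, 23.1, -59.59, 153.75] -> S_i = 3.47*(-2.58)^i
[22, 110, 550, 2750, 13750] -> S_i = 22*5^i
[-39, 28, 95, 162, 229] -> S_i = -39 + 67*i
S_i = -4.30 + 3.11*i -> [-4.3, -1.19, 1.92, 5.03, 8.14]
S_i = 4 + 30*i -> [4, 34, 64, 94, 124]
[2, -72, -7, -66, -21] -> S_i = Random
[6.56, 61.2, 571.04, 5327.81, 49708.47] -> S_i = 6.56*9.33^i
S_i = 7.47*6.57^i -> [7.47, 49.08, 322.44, 2118.44, 13918.17]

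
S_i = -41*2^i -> [-41, -82, -164, -328, -656]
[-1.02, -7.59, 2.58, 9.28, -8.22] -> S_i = Random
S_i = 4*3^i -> [4, 12, 36, 108, 324]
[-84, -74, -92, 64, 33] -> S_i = Random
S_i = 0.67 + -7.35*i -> [0.67, -6.68, -14.03, -21.38, -28.73]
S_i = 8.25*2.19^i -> [8.25, 18.07, 39.57, 86.65, 189.77]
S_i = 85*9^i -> [85, 765, 6885, 61965, 557685]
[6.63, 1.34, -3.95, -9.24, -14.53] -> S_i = 6.63 + -5.29*i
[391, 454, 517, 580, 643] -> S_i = 391 + 63*i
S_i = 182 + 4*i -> [182, 186, 190, 194, 198]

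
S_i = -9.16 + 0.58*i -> [-9.16, -8.58, -8.0, -7.42, -6.84]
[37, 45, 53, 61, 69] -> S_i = 37 + 8*i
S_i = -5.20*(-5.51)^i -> [-5.2, 28.65, -157.87, 869.88, -4793.03]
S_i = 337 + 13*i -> [337, 350, 363, 376, 389]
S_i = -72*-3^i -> [-72, 216, -648, 1944, -5832]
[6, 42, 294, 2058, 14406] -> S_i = 6*7^i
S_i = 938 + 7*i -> [938, 945, 952, 959, 966]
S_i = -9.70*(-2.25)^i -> [-9.7, 21.82, -49.11, 110.49, -248.6]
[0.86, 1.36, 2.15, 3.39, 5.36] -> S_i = 0.86*1.58^i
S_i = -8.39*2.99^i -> [-8.39, -25.09, -75.01, -224.27, -670.57]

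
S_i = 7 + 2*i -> [7, 9, 11, 13, 15]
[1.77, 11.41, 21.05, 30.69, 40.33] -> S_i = 1.77 + 9.64*i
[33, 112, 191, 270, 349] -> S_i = 33 + 79*i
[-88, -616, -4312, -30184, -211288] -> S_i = -88*7^i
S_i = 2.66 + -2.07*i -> [2.66, 0.59, -1.48, -3.55, -5.62]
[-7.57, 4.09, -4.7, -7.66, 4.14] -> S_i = Random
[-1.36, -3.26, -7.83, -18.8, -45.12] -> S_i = -1.36*2.40^i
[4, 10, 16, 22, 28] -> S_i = 4 + 6*i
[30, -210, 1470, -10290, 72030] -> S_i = 30*-7^i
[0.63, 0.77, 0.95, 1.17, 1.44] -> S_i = 0.63*1.23^i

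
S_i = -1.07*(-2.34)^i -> [-1.07, 2.5, -5.86, 13.71, -32.08]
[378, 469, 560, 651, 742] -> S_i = 378 + 91*i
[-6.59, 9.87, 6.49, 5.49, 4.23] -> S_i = Random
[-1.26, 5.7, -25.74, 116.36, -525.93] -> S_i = -1.26*(-4.52)^i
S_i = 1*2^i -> [1, 2, 4, 8, 16]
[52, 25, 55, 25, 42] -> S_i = Random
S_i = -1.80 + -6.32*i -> [-1.8, -8.12, -14.44, -20.76, -27.08]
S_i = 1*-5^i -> [1, -5, 25, -125, 625]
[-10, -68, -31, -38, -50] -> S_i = Random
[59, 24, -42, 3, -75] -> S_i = Random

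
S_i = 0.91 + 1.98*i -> [0.91, 2.89, 4.87, 6.85, 8.83]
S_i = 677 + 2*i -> [677, 679, 681, 683, 685]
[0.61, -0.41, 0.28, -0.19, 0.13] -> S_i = 0.61*(-0.68)^i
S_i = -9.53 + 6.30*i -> [-9.53, -3.23, 3.07, 9.37, 15.67]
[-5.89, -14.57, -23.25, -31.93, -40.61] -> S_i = -5.89 + -8.68*i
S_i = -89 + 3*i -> [-89, -86, -83, -80, -77]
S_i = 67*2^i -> [67, 134, 268, 536, 1072]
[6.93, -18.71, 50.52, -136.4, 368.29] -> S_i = 6.93*(-2.70)^i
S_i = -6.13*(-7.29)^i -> [-6.13, 44.69, -325.77, 2374.89, -17312.93]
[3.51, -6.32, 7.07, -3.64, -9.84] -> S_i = Random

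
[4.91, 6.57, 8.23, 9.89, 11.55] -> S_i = 4.91 + 1.66*i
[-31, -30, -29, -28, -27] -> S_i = -31 + 1*i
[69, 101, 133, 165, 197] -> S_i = 69 + 32*i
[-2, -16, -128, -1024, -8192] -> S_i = -2*8^i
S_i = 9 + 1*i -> [9, 10, 11, 12, 13]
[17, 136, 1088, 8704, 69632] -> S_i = 17*8^i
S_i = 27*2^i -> [27, 54, 108, 216, 432]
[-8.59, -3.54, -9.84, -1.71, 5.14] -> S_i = Random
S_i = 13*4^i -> [13, 52, 208, 832, 3328]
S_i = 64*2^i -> [64, 128, 256, 512, 1024]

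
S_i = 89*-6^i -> [89, -534, 3204, -19224, 115344]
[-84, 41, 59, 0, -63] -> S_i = Random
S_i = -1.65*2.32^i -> [-1.65, -3.83, -8.88, -20.6, -47.8]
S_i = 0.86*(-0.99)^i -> [0.86, -0.85, 0.84, -0.83, 0.83]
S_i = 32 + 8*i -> [32, 40, 48, 56, 64]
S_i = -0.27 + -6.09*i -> [-0.27, -6.36, -12.45, -18.54, -24.63]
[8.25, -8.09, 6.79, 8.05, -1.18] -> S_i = Random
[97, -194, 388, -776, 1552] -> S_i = 97*-2^i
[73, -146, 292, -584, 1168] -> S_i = 73*-2^i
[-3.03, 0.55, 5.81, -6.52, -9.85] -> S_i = Random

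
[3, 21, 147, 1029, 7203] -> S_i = 3*7^i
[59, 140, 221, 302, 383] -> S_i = 59 + 81*i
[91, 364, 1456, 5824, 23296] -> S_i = 91*4^i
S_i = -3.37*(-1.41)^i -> [-3.37, 4.75, -6.7, 9.45, -13.32]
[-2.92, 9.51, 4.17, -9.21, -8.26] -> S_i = Random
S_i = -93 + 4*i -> [-93, -89, -85, -81, -77]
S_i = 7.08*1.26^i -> [7.08, 8.92, 11.24, 14.16, 17.84]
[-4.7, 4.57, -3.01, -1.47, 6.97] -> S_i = Random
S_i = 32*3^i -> [32, 96, 288, 864, 2592]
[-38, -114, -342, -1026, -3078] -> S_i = -38*3^i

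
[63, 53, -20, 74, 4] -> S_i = Random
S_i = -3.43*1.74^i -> [-3.43, -5.97, -10.38, -18.07, -31.44]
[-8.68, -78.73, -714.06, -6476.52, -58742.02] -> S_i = -8.68*9.07^i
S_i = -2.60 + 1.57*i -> [-2.6, -1.03, 0.54, 2.11, 3.68]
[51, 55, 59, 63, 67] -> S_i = 51 + 4*i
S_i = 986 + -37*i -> [986, 949, 912, 875, 838]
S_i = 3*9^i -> [3, 27, 243, 2187, 19683]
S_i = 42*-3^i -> [42, -126, 378, -1134, 3402]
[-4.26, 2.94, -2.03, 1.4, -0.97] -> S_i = -4.26*(-0.69)^i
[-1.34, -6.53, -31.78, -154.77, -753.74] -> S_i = -1.34*4.87^i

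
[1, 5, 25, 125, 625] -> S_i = 1*5^i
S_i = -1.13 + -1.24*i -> [-1.13, -2.37, -3.61, -4.85, -6.09]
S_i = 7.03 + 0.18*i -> [7.03, 7.21, 7.39, 7.57, 7.75]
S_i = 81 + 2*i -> [81, 83, 85, 87, 89]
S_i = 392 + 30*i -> [392, 422, 452, 482, 512]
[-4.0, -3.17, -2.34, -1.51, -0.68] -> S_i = -4.00 + 0.83*i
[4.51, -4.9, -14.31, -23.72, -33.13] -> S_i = 4.51 + -9.41*i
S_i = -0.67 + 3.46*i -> [-0.67, 2.79, 6.25, 9.71, 13.17]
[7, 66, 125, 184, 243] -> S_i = 7 + 59*i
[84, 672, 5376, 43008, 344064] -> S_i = 84*8^i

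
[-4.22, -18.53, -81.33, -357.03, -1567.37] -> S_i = -4.22*4.39^i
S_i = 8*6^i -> [8, 48, 288, 1728, 10368]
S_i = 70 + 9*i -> [70, 79, 88, 97, 106]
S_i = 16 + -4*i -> [16, 12, 8, 4, 0]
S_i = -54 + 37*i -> [-54, -17, 20, 57, 94]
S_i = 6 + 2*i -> [6, 8, 10, 12, 14]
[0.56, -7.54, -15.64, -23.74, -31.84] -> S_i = 0.56 + -8.10*i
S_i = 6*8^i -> [6, 48, 384, 3072, 24576]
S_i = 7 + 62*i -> [7, 69, 131, 193, 255]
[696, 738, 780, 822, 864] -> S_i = 696 + 42*i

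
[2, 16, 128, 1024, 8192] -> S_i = 2*8^i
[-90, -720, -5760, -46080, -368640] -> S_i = -90*8^i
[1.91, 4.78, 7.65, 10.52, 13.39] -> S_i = 1.91 + 2.87*i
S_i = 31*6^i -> [31, 186, 1116, 6696, 40176]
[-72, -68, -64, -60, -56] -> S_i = -72 + 4*i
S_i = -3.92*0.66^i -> [-3.92, -2.59, -1.71, -1.13, -0.74]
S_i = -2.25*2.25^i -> [-2.25, -5.06, -11.39, -25.63, -57.67]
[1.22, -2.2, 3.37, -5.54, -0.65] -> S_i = Random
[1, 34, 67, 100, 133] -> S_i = 1 + 33*i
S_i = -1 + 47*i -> [-1, 46, 93, 140, 187]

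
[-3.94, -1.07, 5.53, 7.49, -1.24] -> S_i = Random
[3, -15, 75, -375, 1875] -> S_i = 3*-5^i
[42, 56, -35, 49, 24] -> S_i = Random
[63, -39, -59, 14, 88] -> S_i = Random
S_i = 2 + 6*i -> [2, 8, 14, 20, 26]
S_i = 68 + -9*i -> [68, 59, 50, 41, 32]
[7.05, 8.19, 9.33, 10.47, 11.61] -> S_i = 7.05 + 1.14*i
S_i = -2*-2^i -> [-2, 4, -8, 16, -32]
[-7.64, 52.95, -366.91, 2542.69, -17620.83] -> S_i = -7.64*(-6.93)^i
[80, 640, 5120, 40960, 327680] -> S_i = 80*8^i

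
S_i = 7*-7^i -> [7, -49, 343, -2401, 16807]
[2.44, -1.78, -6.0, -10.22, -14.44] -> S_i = 2.44 + -4.22*i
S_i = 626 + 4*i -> [626, 630, 634, 638, 642]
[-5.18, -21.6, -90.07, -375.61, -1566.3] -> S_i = -5.18*4.17^i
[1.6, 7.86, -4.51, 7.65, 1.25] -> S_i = Random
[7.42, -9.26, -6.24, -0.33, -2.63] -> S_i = Random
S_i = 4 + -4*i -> [4, 0, -4, -8, -12]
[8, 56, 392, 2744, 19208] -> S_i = 8*7^i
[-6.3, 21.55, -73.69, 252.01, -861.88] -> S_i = -6.30*(-3.42)^i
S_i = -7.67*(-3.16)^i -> [-7.67, 24.24, -76.59, 242.02, -764.79]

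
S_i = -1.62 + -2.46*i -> [-1.62, -4.08, -6.54, -9.0, -11.46]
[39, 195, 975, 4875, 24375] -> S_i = 39*5^i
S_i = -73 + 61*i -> [-73, -12, 49, 110, 171]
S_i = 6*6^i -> [6, 36, 216, 1296, 7776]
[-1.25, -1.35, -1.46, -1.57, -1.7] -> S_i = -1.25*1.08^i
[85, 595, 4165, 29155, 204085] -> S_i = 85*7^i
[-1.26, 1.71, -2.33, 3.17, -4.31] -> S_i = -1.26*(-1.36)^i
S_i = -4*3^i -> [-4, -12, -36, -108, -324]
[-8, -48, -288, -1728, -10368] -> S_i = -8*6^i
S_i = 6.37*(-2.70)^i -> [6.37, -17.2, 46.44, -125.38, 338.53]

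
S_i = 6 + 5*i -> [6, 11, 16, 21, 26]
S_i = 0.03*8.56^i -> [0.03, 0.26, 2.2, 18.82, 161.07]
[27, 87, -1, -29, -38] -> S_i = Random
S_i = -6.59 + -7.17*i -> [-6.59, -13.76, -20.93, -28.1, -35.27]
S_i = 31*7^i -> [31, 217, 1519, 10633, 74431]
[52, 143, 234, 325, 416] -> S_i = 52 + 91*i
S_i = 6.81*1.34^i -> [6.81, 9.13, 12.23, 16.39, 21.96]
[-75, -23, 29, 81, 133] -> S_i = -75 + 52*i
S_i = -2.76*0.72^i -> [-2.76, -1.99, -1.43, -1.03, -0.74]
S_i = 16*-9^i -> [16, -144, 1296, -11664, 104976]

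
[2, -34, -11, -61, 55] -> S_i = Random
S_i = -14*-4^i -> [-14, 56, -224, 896, -3584]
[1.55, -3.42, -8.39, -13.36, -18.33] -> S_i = 1.55 + -4.97*i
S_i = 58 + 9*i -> [58, 67, 76, 85, 94]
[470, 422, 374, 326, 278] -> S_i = 470 + -48*i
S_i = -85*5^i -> [-85, -425, -2125, -10625, -53125]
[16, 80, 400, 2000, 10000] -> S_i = 16*5^i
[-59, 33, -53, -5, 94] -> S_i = Random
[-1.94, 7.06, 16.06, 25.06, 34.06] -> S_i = -1.94 + 9.00*i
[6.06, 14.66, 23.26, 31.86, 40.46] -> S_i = 6.06 + 8.60*i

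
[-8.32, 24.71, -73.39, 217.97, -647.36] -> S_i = -8.32*(-2.97)^i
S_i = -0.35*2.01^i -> [-0.35, -0.7, -1.41, -2.84, -5.71]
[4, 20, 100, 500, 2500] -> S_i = 4*5^i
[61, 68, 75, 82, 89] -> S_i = 61 + 7*i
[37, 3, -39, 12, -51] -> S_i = Random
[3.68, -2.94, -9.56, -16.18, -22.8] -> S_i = 3.68 + -6.62*i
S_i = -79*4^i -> [-79, -316, -1264, -5056, -20224]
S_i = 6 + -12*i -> [6, -6, -18, -30, -42]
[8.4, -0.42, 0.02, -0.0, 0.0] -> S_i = 8.40*(-0.05)^i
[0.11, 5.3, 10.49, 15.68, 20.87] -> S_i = 0.11 + 5.19*i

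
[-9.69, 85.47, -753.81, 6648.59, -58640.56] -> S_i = -9.69*(-8.82)^i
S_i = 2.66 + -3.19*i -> [2.66, -0.53, -3.72, -6.91, -10.1]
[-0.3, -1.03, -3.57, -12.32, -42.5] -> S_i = -0.30*3.45^i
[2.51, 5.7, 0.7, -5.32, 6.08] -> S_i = Random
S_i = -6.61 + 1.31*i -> [-6.61, -5.3, -3.99, -2.68, -1.37]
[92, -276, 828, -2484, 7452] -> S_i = 92*-3^i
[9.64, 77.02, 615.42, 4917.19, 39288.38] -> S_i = 9.64*7.99^i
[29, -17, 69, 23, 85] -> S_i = Random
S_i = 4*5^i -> [4, 20, 100, 500, 2500]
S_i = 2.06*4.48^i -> [2.06, 9.23, 41.35, 185.23, 829.81]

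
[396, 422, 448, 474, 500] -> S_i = 396 + 26*i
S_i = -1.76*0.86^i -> [-1.76, -1.51, -1.3, -1.12, -0.96]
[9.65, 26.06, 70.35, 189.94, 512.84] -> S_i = 9.65*2.70^i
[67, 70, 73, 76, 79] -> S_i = 67 + 3*i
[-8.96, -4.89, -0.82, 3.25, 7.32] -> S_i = -8.96 + 4.07*i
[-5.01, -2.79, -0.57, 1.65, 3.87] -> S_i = -5.01 + 2.22*i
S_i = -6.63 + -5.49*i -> [-6.63, -12.12, -17.61, -23.1, -28.59]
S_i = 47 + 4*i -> [47, 51, 55, 59, 63]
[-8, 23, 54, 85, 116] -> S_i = -8 + 31*i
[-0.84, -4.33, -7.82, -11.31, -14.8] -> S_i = -0.84 + -3.49*i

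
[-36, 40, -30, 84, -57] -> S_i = Random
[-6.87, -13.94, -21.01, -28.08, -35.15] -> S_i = -6.87 + -7.07*i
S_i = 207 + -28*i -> [207, 179, 151, 123, 95]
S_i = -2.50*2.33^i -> [-2.5, -5.82, -13.57, -31.62, -73.68]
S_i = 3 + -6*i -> [3, -3, -9, -15, -21]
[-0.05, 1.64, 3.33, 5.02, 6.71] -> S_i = -0.05 + 1.69*i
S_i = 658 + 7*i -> [658, 665, 672, 679, 686]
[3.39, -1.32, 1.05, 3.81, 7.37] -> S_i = Random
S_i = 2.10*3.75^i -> [2.1, 7.88, 29.53, 110.74, 415.28]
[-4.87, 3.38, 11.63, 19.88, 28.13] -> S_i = -4.87 + 8.25*i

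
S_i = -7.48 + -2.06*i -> [-7.48, -9.54, -11.6, -13.66, -15.72]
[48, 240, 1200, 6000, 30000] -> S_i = 48*5^i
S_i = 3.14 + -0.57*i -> [3.14, 2.57, 2.0, 1.43, 0.86]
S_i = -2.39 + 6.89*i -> [-2.39, 4.5, 11.39, 18.28, 25.17]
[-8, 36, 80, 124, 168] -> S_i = -8 + 44*i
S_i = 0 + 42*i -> [0, 42, 84, 126, 168]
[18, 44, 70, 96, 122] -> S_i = 18 + 26*i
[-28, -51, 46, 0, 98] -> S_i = Random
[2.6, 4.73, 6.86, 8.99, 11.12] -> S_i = 2.60 + 2.13*i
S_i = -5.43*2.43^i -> [-5.43, -13.19, -32.06, -77.91, -189.33]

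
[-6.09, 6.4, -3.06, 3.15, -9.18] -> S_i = Random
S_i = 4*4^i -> [4, 16, 64, 256, 1024]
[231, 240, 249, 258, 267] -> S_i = 231 + 9*i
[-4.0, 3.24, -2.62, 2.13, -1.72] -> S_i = -4.00*(-0.81)^i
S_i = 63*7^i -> [63, 441, 3087, 21609, 151263]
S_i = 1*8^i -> [1, 8, 64, 512, 4096]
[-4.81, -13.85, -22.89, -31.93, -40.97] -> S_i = -4.81 + -9.04*i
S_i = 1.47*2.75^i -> [1.47, 4.04, 11.12, 30.57, 84.07]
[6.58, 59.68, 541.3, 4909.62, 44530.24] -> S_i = 6.58*9.07^i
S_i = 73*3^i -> [73, 219, 657, 1971, 5913]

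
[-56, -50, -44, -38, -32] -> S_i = -56 + 6*i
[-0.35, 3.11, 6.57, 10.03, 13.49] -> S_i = -0.35 + 3.46*i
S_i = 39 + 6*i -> [39, 45, 51, 57, 63]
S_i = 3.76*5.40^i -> [3.76, 20.3, 109.64, 592.06, 3197.15]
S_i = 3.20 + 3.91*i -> [3.2, 7.11, 11.02, 14.93, 18.84]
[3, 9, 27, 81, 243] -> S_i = 3*3^i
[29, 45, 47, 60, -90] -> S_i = Random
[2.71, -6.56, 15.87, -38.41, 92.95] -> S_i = 2.71*(-2.42)^i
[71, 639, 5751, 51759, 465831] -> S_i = 71*9^i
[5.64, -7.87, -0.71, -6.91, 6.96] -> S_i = Random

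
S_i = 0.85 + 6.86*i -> [0.85, 7.71, 14.57, 21.43, 28.29]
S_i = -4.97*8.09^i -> [-4.97, -40.21, -325.28, -2631.49, -21288.77]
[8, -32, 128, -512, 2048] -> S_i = 8*-4^i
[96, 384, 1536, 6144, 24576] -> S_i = 96*4^i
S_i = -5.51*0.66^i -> [-5.51, -3.64, -2.4, -1.58, -1.05]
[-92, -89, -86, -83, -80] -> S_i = -92 + 3*i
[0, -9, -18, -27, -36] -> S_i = 0 + -9*i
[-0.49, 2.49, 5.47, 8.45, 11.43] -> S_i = -0.49 + 2.98*i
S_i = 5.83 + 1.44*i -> [5.83, 7.27, 8.71, 10.15, 11.59]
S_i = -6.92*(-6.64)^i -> [-6.92, 45.95, -305.1, 2025.86, -13451.74]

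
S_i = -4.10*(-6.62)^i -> [-4.1, 27.14, -179.68, 1189.48, -7874.37]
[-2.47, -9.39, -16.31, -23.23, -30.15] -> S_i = -2.47 + -6.92*i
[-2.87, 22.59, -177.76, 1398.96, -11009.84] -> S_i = -2.87*(-7.87)^i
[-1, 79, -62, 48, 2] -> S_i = Random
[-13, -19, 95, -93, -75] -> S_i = Random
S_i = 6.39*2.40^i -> [6.39, 15.34, 36.81, 88.34, 212.0]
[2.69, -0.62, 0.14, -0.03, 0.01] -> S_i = 2.69*(-0.23)^i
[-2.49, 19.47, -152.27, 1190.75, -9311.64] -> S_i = -2.49*(-7.82)^i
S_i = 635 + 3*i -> [635, 638, 641, 644, 647]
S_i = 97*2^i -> [97, 194, 388, 776, 1552]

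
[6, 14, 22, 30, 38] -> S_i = 6 + 8*i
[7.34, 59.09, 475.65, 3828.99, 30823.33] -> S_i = 7.34*8.05^i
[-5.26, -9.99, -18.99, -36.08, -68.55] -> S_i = -5.26*1.90^i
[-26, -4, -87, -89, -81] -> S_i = Random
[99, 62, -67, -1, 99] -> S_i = Random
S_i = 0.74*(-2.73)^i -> [0.74, -2.02, 5.52, -15.06, 41.1]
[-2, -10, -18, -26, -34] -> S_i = -2 + -8*i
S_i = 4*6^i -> [4, 24, 144, 864, 5184]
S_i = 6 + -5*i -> [6, 1, -4, -9, -14]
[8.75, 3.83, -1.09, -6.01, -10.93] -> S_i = 8.75 + -4.92*i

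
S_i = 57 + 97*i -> [57, 154, 251, 348, 445]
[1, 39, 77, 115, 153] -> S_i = 1 + 38*i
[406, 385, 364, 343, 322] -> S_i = 406 + -21*i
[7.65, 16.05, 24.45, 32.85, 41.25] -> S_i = 7.65 + 8.40*i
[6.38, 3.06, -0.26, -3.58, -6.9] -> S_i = 6.38 + -3.32*i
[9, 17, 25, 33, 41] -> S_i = 9 + 8*i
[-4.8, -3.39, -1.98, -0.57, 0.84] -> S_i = -4.80 + 1.41*i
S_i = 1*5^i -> [1, 5, 25, 125, 625]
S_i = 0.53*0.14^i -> [0.53, 0.07, 0.01, 0.0, 0.0]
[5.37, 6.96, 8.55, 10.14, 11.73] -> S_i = 5.37 + 1.59*i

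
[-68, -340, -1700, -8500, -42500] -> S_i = -68*5^i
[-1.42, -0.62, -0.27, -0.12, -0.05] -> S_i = -1.42*0.44^i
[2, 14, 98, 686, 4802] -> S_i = 2*7^i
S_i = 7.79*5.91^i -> [7.79, 46.04, 272.09, 1608.05, 9503.58]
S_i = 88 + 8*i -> [88, 96, 104, 112, 120]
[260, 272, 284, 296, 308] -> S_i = 260 + 12*i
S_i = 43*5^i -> [43, 215, 1075, 5375, 26875]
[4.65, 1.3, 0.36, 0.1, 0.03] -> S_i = 4.65*0.28^i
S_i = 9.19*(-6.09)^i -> [9.19, -55.97, 340.84, -2075.71, 12641.09]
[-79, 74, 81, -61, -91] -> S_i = Random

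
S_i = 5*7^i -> [5, 35, 245, 1715, 12005]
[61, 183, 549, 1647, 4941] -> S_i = 61*3^i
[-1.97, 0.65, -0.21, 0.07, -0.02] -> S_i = -1.97*(-0.33)^i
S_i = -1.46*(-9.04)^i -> [-1.46, 13.2, -119.31, 1078.59, -9750.49]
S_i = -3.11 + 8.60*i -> [-3.11, 5.49, 14.09, 22.69, 31.29]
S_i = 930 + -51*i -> [930, 879, 828, 777, 726]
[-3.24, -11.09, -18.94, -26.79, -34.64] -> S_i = -3.24 + -7.85*i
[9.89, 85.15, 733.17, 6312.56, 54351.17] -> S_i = 9.89*8.61^i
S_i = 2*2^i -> [2, 4, 8, 16, 32]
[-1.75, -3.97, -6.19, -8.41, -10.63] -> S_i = -1.75 + -2.22*i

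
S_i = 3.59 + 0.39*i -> [3.59, 3.98, 4.37, 4.76, 5.15]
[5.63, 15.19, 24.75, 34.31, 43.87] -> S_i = 5.63 + 9.56*i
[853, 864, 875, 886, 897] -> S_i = 853 + 11*i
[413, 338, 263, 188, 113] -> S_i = 413 + -75*i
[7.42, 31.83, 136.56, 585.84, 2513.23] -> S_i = 7.42*4.29^i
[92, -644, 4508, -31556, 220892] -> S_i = 92*-7^i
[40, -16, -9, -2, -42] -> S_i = Random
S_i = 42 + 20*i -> [42, 62, 82, 102, 122]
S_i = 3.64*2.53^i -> [3.64, 9.21, 23.3, 58.95, 149.14]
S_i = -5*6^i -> [-5, -30, -180, -1080, -6480]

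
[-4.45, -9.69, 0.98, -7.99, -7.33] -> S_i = Random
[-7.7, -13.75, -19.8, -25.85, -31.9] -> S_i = -7.70 + -6.05*i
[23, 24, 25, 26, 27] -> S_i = 23 + 1*i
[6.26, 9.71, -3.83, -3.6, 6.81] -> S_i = Random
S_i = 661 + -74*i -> [661, 587, 513, 439, 365]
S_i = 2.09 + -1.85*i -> [2.09, 0.24, -1.61, -3.46, -5.31]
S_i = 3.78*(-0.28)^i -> [3.78, -1.06, 0.3, -0.08, 0.02]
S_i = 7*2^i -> [7, 14, 28, 56, 112]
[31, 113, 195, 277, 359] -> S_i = 31 + 82*i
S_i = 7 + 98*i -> [7, 105, 203, 301, 399]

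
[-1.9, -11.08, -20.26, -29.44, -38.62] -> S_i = -1.90 + -9.18*i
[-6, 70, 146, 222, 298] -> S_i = -6 + 76*i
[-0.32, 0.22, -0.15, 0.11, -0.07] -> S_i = -0.32*(-0.69)^i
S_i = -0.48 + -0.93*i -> [-0.48, -1.41, -2.34, -3.27, -4.2]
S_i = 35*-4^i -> [35, -140, 560, -2240, 8960]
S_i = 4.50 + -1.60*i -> [4.5, 2.9, 1.3, -0.3, -1.9]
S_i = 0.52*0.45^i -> [0.52, 0.23, 0.11, 0.05, 0.02]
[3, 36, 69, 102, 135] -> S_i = 3 + 33*i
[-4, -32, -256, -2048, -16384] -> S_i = -4*8^i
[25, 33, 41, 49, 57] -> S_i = 25 + 8*i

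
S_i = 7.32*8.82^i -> [7.32, 64.56, 569.44, 5022.46, 44298.13]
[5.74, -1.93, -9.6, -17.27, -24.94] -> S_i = 5.74 + -7.67*i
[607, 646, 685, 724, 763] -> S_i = 607 + 39*i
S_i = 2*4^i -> [2, 8, 32, 128, 512]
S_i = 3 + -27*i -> [3, -24, -51, -78, -105]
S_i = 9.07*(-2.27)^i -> [9.07, -20.59, 46.74, -106.09, 240.83]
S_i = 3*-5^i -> [3, -15, 75, -375, 1875]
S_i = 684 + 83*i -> [684, 767, 850, 933, 1016]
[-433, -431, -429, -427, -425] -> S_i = -433 + 2*i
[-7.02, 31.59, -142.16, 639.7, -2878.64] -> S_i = -7.02*(-4.50)^i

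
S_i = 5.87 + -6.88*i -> [5.87, -1.01, -7.89, -14.77, -21.65]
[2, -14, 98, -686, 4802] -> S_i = 2*-7^i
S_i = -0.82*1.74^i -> [-0.82, -1.43, -2.48, -4.32, -7.52]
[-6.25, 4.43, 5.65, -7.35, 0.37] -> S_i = Random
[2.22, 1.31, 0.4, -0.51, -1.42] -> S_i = 2.22 + -0.91*i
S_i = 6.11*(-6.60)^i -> [6.11, -40.33, 266.15, -1756.6, 11593.56]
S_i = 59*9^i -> [59, 531, 4779, 43011, 387099]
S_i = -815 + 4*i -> [-815, -811, -807, -803, -799]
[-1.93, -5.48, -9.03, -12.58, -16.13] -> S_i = -1.93 + -3.55*i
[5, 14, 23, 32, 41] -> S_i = 5 + 9*i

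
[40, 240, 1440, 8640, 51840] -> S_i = 40*6^i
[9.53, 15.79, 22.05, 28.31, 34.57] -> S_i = 9.53 + 6.26*i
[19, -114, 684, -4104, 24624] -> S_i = 19*-6^i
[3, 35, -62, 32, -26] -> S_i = Random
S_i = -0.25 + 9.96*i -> [-0.25, 9.71, 19.67, 29.63, 39.59]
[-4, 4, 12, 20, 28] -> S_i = -4 + 8*i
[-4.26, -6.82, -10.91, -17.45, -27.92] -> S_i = -4.26*1.60^i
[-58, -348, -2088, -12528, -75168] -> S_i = -58*6^i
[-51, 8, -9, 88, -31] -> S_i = Random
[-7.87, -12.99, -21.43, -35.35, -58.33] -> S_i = -7.87*1.65^i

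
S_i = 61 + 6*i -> [61, 67, 73, 79, 85]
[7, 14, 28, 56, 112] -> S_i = 7*2^i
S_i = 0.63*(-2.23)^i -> [0.63, -1.4, 3.13, -6.99, 15.58]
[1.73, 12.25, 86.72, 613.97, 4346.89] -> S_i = 1.73*7.08^i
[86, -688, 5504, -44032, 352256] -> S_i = 86*-8^i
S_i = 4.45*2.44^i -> [4.45, 10.86, 26.49, 64.64, 157.73]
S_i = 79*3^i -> [79, 237, 711, 2133, 6399]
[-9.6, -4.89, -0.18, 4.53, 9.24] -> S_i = -9.60 + 4.71*i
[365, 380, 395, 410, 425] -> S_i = 365 + 15*i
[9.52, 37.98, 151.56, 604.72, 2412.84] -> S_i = 9.52*3.99^i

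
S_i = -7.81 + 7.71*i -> [-7.81, -0.1, 7.61, 15.32, 23.03]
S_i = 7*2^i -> [7, 14, 28, 56, 112]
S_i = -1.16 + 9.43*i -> [-1.16, 8.27, 17.7, 27.13, 36.56]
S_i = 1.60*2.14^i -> [1.6, 3.42, 7.33, 15.68, 33.56]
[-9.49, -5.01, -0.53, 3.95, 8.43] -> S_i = -9.49 + 4.48*i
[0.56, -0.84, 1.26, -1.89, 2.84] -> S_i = 0.56*(-1.50)^i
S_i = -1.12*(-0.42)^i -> [-1.12, 0.47, -0.2, 0.08, -0.03]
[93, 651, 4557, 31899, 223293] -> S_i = 93*7^i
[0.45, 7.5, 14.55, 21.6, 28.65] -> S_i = 0.45 + 7.05*i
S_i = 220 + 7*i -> [220, 227, 234, 241, 248]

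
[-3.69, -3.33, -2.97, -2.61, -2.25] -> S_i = -3.69 + 0.36*i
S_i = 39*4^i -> [39, 156, 624, 2496, 9984]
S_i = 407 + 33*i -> [407, 440, 473, 506, 539]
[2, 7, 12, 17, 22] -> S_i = 2 + 5*i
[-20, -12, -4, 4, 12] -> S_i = -20 + 8*i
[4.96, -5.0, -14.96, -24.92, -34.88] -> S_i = 4.96 + -9.96*i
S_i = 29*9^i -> [29, 261, 2349, 21141, 190269]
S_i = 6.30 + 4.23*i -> [6.3, 10.53, 14.76, 18.99, 23.22]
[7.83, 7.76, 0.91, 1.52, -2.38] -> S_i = Random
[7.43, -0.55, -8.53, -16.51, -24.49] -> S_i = 7.43 + -7.98*i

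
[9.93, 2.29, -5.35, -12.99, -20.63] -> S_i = 9.93 + -7.64*i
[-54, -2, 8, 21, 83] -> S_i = Random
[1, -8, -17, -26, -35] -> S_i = 1 + -9*i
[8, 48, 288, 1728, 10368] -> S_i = 8*6^i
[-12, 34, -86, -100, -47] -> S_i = Random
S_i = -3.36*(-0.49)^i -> [-3.36, 1.65, -0.81, 0.4, -0.19]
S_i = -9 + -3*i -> [-9, -12, -15, -18, -21]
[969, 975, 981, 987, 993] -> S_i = 969 + 6*i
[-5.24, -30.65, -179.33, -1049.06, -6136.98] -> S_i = -5.24*5.85^i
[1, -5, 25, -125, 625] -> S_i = 1*-5^i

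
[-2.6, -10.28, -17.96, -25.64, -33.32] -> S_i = -2.60 + -7.68*i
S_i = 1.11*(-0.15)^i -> [1.11, -0.17, 0.02, -0.0, 0.0]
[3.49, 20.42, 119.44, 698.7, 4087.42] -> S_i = 3.49*5.85^i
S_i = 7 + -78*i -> [7, -71, -149, -227, -305]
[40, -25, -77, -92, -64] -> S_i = Random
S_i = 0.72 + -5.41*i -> [0.72, -4.69, -10.1, -15.51, -20.92]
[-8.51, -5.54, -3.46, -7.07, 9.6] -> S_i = Random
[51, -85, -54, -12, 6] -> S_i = Random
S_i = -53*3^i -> [-53, -159, -477, -1431, -4293]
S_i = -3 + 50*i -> [-3, 47, 97, 147, 197]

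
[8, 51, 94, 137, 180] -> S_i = 8 + 43*i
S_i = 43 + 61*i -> [43, 104, 165, 226, 287]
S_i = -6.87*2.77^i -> [-6.87, -19.03, -52.71, -146.01, -404.46]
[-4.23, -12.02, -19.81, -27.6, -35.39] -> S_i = -4.23 + -7.79*i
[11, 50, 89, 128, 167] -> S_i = 11 + 39*i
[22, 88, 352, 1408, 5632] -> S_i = 22*4^i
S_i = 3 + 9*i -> [3, 12, 21, 30, 39]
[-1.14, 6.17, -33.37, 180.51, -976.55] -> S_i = -1.14*(-5.41)^i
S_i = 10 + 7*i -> [10, 17, 24, 31, 38]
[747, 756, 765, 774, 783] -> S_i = 747 + 9*i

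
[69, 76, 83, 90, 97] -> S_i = 69 + 7*i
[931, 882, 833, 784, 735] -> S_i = 931 + -49*i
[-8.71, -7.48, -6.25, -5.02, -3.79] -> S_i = -8.71 + 1.23*i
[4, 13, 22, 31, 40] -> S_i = 4 + 9*i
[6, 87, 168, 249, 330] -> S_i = 6 + 81*i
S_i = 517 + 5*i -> [517, 522, 527, 532, 537]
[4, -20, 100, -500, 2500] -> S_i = 4*-5^i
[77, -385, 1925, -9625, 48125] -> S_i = 77*-5^i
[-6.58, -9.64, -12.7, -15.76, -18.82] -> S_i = -6.58 + -3.06*i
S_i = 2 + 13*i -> [2, 15, 28, 41, 54]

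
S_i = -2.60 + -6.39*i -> [-2.6, -8.99, -15.38, -21.77, -28.16]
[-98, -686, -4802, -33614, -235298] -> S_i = -98*7^i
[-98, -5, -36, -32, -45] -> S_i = Random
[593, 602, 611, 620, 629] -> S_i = 593 + 9*i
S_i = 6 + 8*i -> [6, 14, 22, 30, 38]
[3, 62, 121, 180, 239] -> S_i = 3 + 59*i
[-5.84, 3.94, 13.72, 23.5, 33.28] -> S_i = -5.84 + 9.78*i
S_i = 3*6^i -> [3, 18, 108, 648, 3888]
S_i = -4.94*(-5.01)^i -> [-4.94, 24.75, -123.99, 621.21, -3112.27]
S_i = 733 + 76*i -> [733, 809, 885, 961, 1037]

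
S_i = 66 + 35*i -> [66, 101, 136, 171, 206]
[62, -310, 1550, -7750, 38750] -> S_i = 62*-5^i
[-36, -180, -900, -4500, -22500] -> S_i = -36*5^i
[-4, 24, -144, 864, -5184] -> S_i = -4*-6^i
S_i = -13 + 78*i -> [-13, 65, 143, 221, 299]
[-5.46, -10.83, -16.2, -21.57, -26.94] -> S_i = -5.46 + -5.37*i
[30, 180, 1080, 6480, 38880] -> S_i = 30*6^i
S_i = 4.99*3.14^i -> [4.99, 15.67, 49.2, 154.49, 485.09]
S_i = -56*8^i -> [-56, -448, -3584, -28672, -229376]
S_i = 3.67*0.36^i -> [3.67, 1.32, 0.48, 0.17, 0.06]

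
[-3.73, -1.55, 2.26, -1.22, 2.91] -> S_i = Random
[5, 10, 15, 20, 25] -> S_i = 5 + 5*i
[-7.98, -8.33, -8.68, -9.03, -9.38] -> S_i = -7.98 + -0.35*i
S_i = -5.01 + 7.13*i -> [-5.01, 2.12, 9.25, 16.38, 23.51]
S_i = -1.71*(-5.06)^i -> [-1.71, 8.65, -43.78, 221.54, -1120.98]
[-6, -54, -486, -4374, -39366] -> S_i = -6*9^i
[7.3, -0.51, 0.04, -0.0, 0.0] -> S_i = 7.30*(-0.07)^i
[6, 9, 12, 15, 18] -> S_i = 6 + 3*i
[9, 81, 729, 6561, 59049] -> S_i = 9*9^i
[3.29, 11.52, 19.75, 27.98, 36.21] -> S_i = 3.29 + 8.23*i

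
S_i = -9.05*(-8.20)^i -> [-9.05, 74.21, -608.52, 4989.88, -40917.02]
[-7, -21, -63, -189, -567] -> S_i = -7*3^i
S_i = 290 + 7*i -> [290, 297, 304, 311, 318]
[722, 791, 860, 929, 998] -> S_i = 722 + 69*i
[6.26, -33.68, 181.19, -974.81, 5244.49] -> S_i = 6.26*(-5.38)^i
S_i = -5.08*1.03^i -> [-5.08, -5.23, -5.39, -5.55, -5.72]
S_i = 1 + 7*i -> [1, 8, 15, 22, 29]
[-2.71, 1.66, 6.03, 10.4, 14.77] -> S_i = -2.71 + 4.37*i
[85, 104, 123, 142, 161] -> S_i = 85 + 19*i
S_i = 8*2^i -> [8, 16, 32, 64, 128]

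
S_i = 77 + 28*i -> [77, 105, 133, 161, 189]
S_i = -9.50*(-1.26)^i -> [-9.5, 11.97, -15.08, 19.0, -23.94]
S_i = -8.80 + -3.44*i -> [-8.8, -12.24, -15.68, -19.12, -22.56]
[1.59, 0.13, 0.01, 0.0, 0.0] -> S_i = 1.59*0.08^i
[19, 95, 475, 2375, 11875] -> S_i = 19*5^i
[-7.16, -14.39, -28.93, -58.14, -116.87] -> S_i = -7.16*2.01^i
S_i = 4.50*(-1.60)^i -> [4.5, -7.2, 11.52, -18.43, 29.49]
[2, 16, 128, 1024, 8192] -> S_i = 2*8^i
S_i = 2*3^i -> [2, 6, 18, 54, 162]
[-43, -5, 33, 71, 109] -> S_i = -43 + 38*i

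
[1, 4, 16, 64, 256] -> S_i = 1*4^i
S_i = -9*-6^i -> [-9, 54, -324, 1944, -11664]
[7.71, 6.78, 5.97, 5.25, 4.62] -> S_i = 7.71*0.88^i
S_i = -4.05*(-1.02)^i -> [-4.05, 4.13, -4.21, 4.3, -4.38]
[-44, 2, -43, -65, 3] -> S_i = Random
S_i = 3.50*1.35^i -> [3.5, 4.73, 6.38, 8.61, 11.63]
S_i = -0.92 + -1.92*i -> [-0.92, -2.84, -4.76, -6.68, -8.6]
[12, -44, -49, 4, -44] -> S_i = Random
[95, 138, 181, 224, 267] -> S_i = 95 + 43*i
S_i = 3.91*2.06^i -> [3.91, 8.05, 16.59, 34.18, 70.41]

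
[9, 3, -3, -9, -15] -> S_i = 9 + -6*i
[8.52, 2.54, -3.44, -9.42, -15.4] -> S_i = 8.52 + -5.98*i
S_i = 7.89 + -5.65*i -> [7.89, 2.24, -3.41, -9.06, -14.71]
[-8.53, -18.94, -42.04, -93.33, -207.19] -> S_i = -8.53*2.22^i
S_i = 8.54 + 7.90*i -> [8.54, 16.44, 24.34, 32.24, 40.14]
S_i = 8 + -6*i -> [8, 2, -4, -10, -16]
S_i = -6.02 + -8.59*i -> [-6.02, -14.61, -23.2, -31.79, -40.38]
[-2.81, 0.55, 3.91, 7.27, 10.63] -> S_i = -2.81 + 3.36*i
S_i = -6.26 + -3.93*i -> [-6.26, -10.19, -14.12, -18.05, -21.98]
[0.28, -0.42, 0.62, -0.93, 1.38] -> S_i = 0.28*(-1.49)^i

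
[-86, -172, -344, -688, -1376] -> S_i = -86*2^i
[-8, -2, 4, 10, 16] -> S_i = -8 + 6*i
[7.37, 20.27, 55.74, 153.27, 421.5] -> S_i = 7.37*2.75^i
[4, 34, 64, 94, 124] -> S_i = 4 + 30*i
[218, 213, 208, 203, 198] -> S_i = 218 + -5*i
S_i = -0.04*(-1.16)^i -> [-0.04, 0.05, -0.05, 0.06, -0.07]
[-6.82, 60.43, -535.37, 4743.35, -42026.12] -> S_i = -6.82*(-8.86)^i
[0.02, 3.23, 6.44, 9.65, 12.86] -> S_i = 0.02 + 3.21*i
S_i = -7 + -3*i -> [-7, -10, -13, -16, -19]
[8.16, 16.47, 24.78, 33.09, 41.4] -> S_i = 8.16 + 8.31*i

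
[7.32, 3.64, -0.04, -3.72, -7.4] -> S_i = 7.32 + -3.68*i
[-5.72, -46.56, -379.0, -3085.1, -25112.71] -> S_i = -5.72*8.14^i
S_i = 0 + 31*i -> [0, 31, 62, 93, 124]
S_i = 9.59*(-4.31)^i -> [9.59, -41.33, 178.14, -767.8, 3309.24]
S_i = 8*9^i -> [8, 72, 648, 5832, 52488]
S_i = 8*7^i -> [8, 56, 392, 2744, 19208]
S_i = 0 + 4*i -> [0, 4, 8, 12, 16]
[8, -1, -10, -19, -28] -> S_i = 8 + -9*i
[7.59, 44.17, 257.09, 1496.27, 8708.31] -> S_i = 7.59*5.82^i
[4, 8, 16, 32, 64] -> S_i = 4*2^i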